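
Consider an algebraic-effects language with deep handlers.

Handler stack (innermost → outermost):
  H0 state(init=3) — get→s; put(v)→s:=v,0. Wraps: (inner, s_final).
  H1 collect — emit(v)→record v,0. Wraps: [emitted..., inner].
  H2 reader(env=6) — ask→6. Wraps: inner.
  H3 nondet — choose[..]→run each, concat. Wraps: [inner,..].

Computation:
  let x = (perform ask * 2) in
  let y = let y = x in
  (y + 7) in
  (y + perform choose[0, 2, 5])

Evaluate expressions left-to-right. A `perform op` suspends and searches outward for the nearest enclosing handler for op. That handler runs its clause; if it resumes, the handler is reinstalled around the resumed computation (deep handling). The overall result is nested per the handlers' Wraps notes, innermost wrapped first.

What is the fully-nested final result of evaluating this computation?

Answer: [[(19, 3)], [(21, 3)], [(24, 3)]]

Evaluation trace:
ask @ H2 ⇒ 6
choose[0, 2, 5] @ H3
  branch[0] choose=0:
    H0 returns (19, 3)
    H1 returns [(19, 3)]
    H2 returns [(19, 3)]
    H3 returns [[(19, 3)]]
  branch[1] choose=2:
    H0 returns (21, 3)
    H1 returns [(21, 3)]
    H2 returns [(21, 3)]
    H3 returns [[(21, 3)]]
  branch[2] choose=5:
    H0 returns (24, 3)
    H1 returns [(24, 3)]
    H2 returns [(24, 3)]
    H3 returns [[(24, 3)]]
= [[(19, 3)], [(21, 3)], [(24, 3)]]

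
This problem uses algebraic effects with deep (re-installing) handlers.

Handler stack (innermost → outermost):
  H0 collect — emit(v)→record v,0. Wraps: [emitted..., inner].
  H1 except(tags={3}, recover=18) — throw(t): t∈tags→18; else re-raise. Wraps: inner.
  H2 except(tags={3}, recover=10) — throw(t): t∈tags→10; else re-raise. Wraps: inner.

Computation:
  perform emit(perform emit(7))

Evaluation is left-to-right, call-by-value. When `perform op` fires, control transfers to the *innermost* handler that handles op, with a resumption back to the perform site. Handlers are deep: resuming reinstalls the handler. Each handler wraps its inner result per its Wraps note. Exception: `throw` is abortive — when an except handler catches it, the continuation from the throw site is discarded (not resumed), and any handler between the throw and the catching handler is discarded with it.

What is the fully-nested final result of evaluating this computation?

Working:
emit(7) @ H0 ⇒ out+=7
emit(0) @ H0 ⇒ out+=0
H0 returns [7, 0, 0]
H1 returns [7, 0, 0]
H2 returns [7, 0, 0]
= [7, 0, 0]

Answer: [7, 0, 0]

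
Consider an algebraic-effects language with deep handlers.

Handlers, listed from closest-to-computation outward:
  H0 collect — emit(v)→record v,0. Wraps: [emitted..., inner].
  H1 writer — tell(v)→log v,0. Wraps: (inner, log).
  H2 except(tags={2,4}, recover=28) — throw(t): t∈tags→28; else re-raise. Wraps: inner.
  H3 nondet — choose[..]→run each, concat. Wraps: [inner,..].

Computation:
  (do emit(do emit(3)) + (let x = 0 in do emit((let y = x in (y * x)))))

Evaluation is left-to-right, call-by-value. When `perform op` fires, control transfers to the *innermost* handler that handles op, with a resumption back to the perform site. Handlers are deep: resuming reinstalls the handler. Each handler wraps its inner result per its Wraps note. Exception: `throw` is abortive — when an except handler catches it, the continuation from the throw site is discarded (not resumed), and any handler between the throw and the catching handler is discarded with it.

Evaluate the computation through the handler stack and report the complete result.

Answer: [([3, 0, 0, 0], ())]

Evaluation trace:
emit(3) @ H0 ⇒ out+=3
emit(0) @ H0 ⇒ out+=0
emit(0) @ H0 ⇒ out+=0
H0 returns [3, 0, 0, 0]
H1 returns ([3, 0, 0, 0], ())
H2 returns ([3, 0, 0, 0], ())
H3 returns [([3, 0, 0, 0], ())]
= [([3, 0, 0, 0], ())]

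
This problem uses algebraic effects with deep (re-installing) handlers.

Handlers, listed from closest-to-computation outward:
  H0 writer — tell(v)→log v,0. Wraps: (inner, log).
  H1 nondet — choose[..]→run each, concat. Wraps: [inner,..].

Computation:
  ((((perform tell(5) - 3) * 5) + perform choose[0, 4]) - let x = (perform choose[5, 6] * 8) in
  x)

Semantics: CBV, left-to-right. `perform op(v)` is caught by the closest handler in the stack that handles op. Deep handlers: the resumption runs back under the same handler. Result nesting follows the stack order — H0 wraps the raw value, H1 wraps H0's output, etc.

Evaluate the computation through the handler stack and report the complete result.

Evaluation trace:
tell(5) @ H0 ⇒ log+=5
choose[0, 4] @ H1
  branch[0] choose=0:
    choose[5, 6] @ H1
      branch[0] choose=5:
        H0 returns (-55, (5))
        H1 returns [(-55, (5))]
      branch[1] choose=6:
        H0 returns (-63, (5))
        H1 returns [(-63, (5))]
  branch[1] choose=4:
    choose[5, 6] @ H1
      branch[0] choose=5:
        H0 returns (-51, (5))
        H1 returns [(-51, (5))]
      branch[1] choose=6:
        H0 returns (-59, (5))
        H1 returns [(-59, (5))]
= [(-55, (5)), (-63, (5)), (-51, (5)), (-59, (5))]

Answer: [(-55, (5)), (-63, (5)), (-51, (5)), (-59, (5))]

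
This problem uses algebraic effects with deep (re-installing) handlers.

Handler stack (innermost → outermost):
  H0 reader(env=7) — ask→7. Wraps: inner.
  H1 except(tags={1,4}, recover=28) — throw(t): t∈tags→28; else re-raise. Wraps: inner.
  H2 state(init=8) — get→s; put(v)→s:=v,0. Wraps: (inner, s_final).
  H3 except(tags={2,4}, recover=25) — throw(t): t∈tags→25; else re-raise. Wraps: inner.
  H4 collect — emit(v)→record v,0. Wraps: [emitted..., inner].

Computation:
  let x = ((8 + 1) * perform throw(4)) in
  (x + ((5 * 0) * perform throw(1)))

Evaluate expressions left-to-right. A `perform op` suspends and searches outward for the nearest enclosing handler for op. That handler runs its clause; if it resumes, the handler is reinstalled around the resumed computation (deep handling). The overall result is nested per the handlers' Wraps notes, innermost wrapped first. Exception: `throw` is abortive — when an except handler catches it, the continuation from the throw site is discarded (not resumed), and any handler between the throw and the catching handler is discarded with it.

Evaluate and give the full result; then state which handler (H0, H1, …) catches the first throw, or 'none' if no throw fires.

Answer: [(28, 8)] ; first throw caught by: H1

Evaluation trace:
throw(4) @ H1 caught ⇒ 28
H2 returns (28, 8)
H3 returns (28, 8)
H4 returns [(28, 8)]
= [(28, 8)]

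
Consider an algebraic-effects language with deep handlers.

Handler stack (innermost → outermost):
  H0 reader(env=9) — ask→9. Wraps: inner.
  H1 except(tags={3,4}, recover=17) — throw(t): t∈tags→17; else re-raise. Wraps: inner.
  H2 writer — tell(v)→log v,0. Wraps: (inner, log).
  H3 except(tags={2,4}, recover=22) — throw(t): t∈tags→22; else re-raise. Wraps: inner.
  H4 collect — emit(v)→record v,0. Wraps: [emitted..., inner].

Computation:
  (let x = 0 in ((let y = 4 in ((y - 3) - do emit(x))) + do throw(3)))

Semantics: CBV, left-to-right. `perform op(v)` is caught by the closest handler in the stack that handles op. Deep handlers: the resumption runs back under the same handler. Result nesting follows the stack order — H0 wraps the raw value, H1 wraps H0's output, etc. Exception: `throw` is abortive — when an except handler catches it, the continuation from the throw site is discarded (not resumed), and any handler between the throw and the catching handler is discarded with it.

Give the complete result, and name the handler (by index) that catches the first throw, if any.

Step-by-step:
emit(0) @ H4 ⇒ out+=0
throw(3) @ H1 caught ⇒ 17
H2 returns (17, ())
H3 returns (17, ())
H4 returns [0, (17, ())]
= [0, (17, ())]

Answer: [0, (17, ())] ; first throw caught by: H1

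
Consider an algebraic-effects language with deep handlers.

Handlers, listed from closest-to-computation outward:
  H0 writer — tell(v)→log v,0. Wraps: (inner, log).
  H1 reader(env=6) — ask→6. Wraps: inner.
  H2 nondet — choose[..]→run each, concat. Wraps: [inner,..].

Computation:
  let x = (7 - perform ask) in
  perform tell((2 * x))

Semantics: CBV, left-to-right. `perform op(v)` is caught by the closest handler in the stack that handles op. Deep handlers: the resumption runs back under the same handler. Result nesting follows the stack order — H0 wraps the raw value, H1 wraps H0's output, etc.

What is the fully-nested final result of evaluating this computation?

Step-by-step:
ask @ H1 ⇒ 6
tell(2) @ H0 ⇒ log+=2
H0 returns (0, (2))
H1 returns (0, (2))
H2 returns [(0, (2))]
= [(0, (2))]

Answer: [(0, (2))]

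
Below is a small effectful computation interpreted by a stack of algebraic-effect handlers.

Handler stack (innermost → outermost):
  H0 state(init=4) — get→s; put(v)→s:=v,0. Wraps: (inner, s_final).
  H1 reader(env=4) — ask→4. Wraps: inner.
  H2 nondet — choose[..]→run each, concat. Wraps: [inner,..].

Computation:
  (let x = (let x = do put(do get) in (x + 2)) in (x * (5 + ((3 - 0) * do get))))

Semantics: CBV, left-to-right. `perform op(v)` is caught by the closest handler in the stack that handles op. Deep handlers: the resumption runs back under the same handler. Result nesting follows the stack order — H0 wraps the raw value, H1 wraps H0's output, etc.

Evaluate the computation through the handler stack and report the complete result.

Answer: [(34, 4)]

Working:
get @ H0 ⇒ 4
put(4) @ H0 ⇒ s:=4
get @ H0 ⇒ 4
H0 returns (34, 4)
H1 returns (34, 4)
H2 returns [(34, 4)]
= [(34, 4)]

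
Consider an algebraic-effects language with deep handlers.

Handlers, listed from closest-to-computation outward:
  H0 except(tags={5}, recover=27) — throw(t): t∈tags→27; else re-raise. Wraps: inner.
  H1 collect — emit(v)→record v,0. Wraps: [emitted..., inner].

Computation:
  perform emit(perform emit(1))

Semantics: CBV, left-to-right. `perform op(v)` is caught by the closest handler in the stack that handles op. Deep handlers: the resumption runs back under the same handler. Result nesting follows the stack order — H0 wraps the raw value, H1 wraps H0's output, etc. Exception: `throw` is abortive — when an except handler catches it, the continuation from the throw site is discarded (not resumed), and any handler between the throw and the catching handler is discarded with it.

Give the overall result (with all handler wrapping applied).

Working:
emit(1) @ H1 ⇒ out+=1
emit(0) @ H1 ⇒ out+=0
H0 returns 0
H1 returns [1, 0, 0]
= [1, 0, 0]

Answer: [1, 0, 0]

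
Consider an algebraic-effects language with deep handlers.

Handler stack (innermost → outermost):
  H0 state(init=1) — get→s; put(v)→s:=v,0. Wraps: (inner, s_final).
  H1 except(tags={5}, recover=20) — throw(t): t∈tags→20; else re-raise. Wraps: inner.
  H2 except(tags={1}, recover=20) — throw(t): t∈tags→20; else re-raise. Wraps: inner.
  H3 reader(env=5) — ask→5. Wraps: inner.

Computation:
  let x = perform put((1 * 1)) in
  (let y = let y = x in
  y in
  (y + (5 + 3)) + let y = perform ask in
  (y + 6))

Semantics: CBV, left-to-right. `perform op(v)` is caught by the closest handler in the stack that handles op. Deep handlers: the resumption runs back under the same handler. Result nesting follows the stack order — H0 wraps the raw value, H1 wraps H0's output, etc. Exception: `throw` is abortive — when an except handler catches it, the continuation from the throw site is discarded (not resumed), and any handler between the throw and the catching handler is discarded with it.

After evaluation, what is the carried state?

Step-by-step:
put(1) @ H0 ⇒ s:=1
ask @ H3 ⇒ 5
H0 returns (19, 1)
H1 returns (19, 1)
H2 returns (19, 1)
H3 returns (19, 1)
= (19, 1)

Answer: 1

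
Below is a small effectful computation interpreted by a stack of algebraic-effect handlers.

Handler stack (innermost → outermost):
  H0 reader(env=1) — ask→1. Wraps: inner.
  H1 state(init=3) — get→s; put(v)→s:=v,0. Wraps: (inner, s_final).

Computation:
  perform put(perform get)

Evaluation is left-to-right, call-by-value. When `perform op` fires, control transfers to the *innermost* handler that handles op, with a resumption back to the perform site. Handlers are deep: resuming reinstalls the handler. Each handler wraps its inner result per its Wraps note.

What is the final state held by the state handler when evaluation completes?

Answer: 3

Evaluation trace:
get @ H1 ⇒ 3
put(3) @ H1 ⇒ s:=3
H0 returns 0
H1 returns (0, 3)
= (0, 3)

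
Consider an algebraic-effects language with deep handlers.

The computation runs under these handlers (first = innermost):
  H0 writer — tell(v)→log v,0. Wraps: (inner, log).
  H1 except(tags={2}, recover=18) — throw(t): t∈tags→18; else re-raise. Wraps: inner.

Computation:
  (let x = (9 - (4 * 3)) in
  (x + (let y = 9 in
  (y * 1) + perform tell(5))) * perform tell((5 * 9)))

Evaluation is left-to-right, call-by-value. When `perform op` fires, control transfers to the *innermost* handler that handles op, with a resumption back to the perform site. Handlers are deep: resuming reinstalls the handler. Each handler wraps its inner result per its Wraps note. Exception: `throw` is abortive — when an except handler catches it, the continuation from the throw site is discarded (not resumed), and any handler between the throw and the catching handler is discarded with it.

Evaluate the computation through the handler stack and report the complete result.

Working:
tell(5) @ H0 ⇒ log+=5
tell(45) @ H0 ⇒ log+=45
H0 returns (0, (5, 45))
H1 returns (0, (5, 45))
= (0, (5, 45))

Answer: (0, (5, 45))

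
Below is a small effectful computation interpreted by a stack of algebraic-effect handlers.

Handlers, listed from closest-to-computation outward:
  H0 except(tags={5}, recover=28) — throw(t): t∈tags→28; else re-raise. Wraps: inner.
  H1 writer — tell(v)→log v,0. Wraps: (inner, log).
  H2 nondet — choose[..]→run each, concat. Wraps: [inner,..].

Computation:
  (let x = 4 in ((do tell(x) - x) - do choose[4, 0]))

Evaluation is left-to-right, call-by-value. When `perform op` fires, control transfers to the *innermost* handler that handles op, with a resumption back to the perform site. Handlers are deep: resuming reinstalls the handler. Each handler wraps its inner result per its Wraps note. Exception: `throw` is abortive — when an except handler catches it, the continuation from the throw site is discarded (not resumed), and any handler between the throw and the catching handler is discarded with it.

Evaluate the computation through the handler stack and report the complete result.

Answer: [(-8, (4)), (-4, (4))]

Evaluation trace:
tell(4) @ H1 ⇒ log+=4
choose[4, 0] @ H2
  branch[0] choose=4:
    H0 returns -8
    H1 returns (-8, (4))
    H2 returns [(-8, (4))]
  branch[1] choose=0:
    H0 returns -4
    H1 returns (-4, (4))
    H2 returns [(-4, (4))]
= [(-8, (4)), (-4, (4))]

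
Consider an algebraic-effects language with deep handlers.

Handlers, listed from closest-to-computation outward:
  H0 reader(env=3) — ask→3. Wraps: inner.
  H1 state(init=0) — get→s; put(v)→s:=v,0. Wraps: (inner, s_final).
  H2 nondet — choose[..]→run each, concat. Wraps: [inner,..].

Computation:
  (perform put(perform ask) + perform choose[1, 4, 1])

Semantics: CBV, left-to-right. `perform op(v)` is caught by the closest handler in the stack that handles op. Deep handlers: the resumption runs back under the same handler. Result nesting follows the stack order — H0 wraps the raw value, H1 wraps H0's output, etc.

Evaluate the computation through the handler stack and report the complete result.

Evaluation trace:
ask @ H0 ⇒ 3
put(3) @ H1 ⇒ s:=3
choose[1, 4, 1] @ H2
  branch[0] choose=1:
    H0 returns 1
    H1 returns (1, 3)
    H2 returns [(1, 3)]
  branch[1] choose=4:
    H0 returns 4
    H1 returns (4, 3)
    H2 returns [(4, 3)]
  branch[2] choose=1:
    H0 returns 1
    H1 returns (1, 3)
    H2 returns [(1, 3)]
= [(1, 3), (4, 3), (1, 3)]

Answer: [(1, 3), (4, 3), (1, 3)]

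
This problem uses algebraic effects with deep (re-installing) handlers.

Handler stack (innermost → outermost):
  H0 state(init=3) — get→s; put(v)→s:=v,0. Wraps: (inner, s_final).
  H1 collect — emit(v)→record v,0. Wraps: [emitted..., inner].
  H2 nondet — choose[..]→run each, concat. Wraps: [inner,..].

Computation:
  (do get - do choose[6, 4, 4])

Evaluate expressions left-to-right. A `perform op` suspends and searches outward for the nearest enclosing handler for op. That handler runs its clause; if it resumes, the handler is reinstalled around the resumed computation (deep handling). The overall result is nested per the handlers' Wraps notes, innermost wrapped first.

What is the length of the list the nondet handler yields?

Answer: 3

Evaluation trace:
get @ H0 ⇒ 3
choose[6, 4, 4] @ H2
  branch[0] choose=6:
    H0 returns (-3, 3)
    H1 returns [(-3, 3)]
    H2 returns [[(-3, 3)]]
  branch[1] choose=4:
    H0 returns (-1, 3)
    H1 returns [(-1, 3)]
    H2 returns [[(-1, 3)]]
  branch[2] choose=4:
    H0 returns (-1, 3)
    H1 returns [(-1, 3)]
    H2 returns [[(-1, 3)]]
= [[(-3, 3)], [(-1, 3)], [(-1, 3)]]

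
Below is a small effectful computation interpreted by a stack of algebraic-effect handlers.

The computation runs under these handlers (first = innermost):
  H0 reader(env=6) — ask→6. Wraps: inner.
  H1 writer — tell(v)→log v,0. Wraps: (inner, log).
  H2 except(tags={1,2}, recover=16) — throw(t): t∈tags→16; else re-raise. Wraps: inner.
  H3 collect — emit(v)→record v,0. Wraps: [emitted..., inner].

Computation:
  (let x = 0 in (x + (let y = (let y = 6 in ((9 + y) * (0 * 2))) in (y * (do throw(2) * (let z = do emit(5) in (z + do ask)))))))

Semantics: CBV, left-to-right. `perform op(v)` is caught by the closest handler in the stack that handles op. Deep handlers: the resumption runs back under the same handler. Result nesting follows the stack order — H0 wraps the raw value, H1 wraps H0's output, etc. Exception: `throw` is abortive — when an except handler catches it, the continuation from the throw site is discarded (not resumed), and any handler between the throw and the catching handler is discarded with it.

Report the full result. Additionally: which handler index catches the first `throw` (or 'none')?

Answer: [16] ; first throw caught by: H2

Step-by-step:
throw(2) @ H2 caught ⇒ 16
H3 returns [16]
= [16]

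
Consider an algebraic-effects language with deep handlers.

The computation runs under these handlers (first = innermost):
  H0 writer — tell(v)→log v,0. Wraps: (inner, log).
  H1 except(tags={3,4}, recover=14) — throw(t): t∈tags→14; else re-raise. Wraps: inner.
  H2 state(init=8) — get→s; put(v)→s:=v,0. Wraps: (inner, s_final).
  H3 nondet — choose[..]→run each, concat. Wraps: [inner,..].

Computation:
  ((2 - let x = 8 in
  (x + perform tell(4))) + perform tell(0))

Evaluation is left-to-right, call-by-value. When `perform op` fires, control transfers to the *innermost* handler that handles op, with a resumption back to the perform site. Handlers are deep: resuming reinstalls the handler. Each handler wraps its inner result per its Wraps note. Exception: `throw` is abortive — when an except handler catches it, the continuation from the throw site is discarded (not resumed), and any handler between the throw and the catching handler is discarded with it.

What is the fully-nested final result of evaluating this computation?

Evaluation trace:
tell(4) @ H0 ⇒ log+=4
tell(0) @ H0 ⇒ log+=0
H0 returns (-6, (4, 0))
H1 returns (-6, (4, 0))
H2 returns ((-6, (4, 0)), 8)
H3 returns [((-6, (4, 0)), 8)]
= [((-6, (4, 0)), 8)]

Answer: [((-6, (4, 0)), 8)]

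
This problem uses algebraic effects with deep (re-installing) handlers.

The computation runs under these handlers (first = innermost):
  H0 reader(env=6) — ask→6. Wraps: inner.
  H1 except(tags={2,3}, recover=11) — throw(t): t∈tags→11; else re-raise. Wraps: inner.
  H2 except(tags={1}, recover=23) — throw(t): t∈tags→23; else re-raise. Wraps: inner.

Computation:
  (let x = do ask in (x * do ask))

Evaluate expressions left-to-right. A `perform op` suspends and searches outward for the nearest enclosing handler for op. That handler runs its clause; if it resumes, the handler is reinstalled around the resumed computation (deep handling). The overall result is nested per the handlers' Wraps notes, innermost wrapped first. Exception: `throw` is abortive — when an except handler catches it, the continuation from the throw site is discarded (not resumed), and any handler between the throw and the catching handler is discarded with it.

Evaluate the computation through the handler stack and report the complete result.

Answer: 36

Evaluation trace:
ask @ H0 ⇒ 6
ask @ H0 ⇒ 6
H0 returns 36
H1 returns 36
H2 returns 36
= 36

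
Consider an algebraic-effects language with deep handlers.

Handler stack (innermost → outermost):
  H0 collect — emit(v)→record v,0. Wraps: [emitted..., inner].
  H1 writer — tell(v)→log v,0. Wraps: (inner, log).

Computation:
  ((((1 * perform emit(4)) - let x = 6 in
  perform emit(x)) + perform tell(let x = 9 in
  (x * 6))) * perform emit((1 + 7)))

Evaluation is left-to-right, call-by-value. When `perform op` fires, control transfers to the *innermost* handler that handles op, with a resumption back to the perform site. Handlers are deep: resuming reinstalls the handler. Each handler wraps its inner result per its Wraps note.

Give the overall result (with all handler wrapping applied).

Working:
emit(4) @ H0 ⇒ out+=4
emit(6) @ H0 ⇒ out+=6
tell(54) @ H1 ⇒ log+=54
emit(8) @ H0 ⇒ out+=8
H0 returns [4, 6, 8, 0]
H1 returns ([4, 6, 8, 0], (54))
= ([4, 6, 8, 0], (54))

Answer: ([4, 6, 8, 0], (54))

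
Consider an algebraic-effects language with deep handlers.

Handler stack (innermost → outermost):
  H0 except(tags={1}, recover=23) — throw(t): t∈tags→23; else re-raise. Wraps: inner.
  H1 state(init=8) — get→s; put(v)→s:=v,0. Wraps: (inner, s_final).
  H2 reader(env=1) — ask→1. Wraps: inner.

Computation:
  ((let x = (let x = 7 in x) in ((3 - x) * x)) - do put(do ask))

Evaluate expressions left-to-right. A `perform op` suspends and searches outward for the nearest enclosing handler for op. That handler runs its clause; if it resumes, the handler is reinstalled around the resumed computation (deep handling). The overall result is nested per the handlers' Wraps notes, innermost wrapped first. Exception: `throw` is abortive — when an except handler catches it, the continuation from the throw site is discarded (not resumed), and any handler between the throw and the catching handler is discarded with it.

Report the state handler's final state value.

Working:
ask @ H2 ⇒ 1
put(1) @ H1 ⇒ s:=1
H0 returns -28
H1 returns (-28, 1)
H2 returns (-28, 1)
= (-28, 1)

Answer: 1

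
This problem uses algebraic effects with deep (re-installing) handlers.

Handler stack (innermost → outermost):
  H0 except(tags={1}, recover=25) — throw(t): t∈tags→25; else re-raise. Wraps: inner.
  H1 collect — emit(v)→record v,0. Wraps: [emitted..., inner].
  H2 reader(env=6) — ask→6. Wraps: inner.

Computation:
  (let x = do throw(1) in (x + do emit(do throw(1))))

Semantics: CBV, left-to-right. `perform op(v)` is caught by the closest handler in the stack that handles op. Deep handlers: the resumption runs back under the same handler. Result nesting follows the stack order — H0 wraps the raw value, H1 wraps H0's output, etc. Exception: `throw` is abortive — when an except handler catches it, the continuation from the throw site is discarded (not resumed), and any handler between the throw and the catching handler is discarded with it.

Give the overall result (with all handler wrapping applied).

Answer: [25]

Working:
throw(1) @ H0 caught ⇒ 25
H1 returns [25]
H2 returns [25]
= [25]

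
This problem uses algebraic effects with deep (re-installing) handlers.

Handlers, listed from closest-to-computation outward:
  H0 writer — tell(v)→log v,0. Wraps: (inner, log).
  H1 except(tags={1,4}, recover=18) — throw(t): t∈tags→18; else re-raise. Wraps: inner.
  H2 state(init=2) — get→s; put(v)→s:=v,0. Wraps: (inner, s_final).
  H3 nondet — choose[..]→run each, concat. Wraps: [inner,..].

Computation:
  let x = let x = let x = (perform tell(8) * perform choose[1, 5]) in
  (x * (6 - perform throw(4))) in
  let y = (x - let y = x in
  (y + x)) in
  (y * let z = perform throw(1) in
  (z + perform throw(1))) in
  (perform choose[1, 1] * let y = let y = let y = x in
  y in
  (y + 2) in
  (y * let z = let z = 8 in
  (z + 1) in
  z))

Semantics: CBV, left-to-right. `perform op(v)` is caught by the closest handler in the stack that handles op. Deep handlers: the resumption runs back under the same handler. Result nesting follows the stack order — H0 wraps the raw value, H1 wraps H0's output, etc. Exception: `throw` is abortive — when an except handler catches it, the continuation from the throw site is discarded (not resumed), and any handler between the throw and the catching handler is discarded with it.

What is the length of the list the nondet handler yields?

Answer: 2

Working:
tell(8) @ H0 ⇒ log+=8
choose[1, 5] @ H3
  branch[0] choose=1:
    throw(4) @ H1 caught ⇒ 18
    H2 returns (18, 2)
    H3 returns [(18, 2)]
  branch[1] choose=5:
    throw(4) @ H1 caught ⇒ 18
    H2 returns (18, 2)
    H3 returns [(18, 2)]
= [(18, 2), (18, 2)]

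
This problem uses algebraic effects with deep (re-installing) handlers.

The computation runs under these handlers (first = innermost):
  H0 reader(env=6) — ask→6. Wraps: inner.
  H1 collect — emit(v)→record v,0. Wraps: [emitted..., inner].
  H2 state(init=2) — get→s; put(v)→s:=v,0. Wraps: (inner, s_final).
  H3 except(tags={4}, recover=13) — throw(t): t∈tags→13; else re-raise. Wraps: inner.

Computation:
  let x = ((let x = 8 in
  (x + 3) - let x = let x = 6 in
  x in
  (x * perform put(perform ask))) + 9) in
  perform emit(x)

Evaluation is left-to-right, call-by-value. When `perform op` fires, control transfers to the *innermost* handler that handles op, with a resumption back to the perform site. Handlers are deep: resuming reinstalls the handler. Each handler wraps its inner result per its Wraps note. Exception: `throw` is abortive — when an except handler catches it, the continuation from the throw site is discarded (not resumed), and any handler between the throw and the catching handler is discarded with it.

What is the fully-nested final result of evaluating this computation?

Evaluation trace:
ask @ H0 ⇒ 6
put(6) @ H2 ⇒ s:=6
emit(20) @ H1 ⇒ out+=20
H0 returns 0
H1 returns [20, 0]
H2 returns ([20, 0], 6)
H3 returns ([20, 0], 6)
= ([20, 0], 6)

Answer: ([20, 0], 6)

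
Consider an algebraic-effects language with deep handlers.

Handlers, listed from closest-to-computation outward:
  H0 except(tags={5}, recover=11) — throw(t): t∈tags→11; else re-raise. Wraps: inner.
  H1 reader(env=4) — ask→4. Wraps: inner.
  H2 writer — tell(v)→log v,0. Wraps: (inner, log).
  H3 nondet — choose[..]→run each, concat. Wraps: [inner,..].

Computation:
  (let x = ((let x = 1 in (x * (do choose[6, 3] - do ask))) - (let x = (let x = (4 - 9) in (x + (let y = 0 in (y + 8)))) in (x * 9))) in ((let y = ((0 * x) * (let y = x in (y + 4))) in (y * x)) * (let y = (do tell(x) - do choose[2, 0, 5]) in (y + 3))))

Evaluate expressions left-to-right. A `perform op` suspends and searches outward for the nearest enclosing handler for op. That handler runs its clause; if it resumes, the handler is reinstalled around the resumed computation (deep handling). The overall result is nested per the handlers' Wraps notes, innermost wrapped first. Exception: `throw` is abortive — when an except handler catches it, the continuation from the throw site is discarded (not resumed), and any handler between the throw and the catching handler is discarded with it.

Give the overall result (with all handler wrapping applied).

Answer: [(0, (-25)), (0, (-25)), (0, (-25)), (0, (-28)), (0, (-28)), (0, (-28))]

Working:
choose[6, 3] @ H3
  branch[0] choose=6:
    ask @ H1 ⇒ 4
    tell(-25) @ H2 ⇒ log+=-25
    choose[2, 0, 5] @ H3
      branch[0] choose=2:
        H0 returns 0
        H1 returns 0
        H2 returns (0, (-25))
        H3 returns [(0, (-25))]
      branch[1] choose=0:
        H0 returns 0
        H1 returns 0
        H2 returns (0, (-25))
        H3 returns [(0, (-25))]
      branch[2] choose=5:
        H0 returns 0
        H1 returns 0
        H2 returns (0, (-25))
        H3 returns [(0, (-25))]
  branch[1] choose=3:
    ask @ H1 ⇒ 4
    tell(-28) @ H2 ⇒ log+=-28
    choose[2, 0, 5] @ H3
      branch[0] choose=2:
        H0 returns 0
        H1 returns 0
        H2 returns (0, (-28))
        H3 returns [(0, (-28))]
      branch[1] choose=0:
        H0 returns 0
        H1 returns 0
        H2 returns (0, (-28))
        H3 returns [(0, (-28))]
      branch[2] choose=5:
        H0 returns 0
        H1 returns 0
        H2 returns (0, (-28))
        H3 returns [(0, (-28))]
= [(0, (-25)), (0, (-25)), (0, (-25)), (0, (-28)), (0, (-28)), (0, (-28))]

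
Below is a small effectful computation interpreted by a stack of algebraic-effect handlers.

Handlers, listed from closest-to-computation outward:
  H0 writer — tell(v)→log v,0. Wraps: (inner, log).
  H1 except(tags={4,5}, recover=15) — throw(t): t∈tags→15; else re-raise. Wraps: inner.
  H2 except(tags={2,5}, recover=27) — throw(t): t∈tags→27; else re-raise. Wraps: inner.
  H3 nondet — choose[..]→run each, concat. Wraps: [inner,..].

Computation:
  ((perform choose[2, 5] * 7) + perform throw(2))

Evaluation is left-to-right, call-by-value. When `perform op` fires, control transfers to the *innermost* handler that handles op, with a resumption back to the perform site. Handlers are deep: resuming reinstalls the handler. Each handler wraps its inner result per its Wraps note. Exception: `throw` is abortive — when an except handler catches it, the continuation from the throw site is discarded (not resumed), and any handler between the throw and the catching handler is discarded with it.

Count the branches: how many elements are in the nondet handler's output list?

Working:
choose[2, 5] @ H3
  branch[0] choose=2:
    throw(2) @ H1 re-raised
    throw(2) @ H2 caught ⇒ 27
    H3 returns [27]
  branch[1] choose=5:
    throw(2) @ H1 re-raised
    throw(2) @ H2 caught ⇒ 27
    H3 returns [27]
= [27, 27]

Answer: 2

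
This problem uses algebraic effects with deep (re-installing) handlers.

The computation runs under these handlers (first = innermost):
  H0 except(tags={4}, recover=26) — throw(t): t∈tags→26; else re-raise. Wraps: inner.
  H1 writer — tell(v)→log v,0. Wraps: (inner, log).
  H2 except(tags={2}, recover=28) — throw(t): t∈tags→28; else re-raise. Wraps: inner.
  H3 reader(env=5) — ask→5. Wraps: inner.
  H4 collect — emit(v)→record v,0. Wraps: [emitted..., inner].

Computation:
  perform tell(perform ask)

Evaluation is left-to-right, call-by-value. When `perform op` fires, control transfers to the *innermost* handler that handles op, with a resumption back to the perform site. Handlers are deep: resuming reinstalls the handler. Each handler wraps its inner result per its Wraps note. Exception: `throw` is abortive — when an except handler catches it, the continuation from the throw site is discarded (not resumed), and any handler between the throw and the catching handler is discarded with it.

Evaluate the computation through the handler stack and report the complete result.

Working:
ask @ H3 ⇒ 5
tell(5) @ H1 ⇒ log+=5
H0 returns 0
H1 returns (0, (5))
H2 returns (0, (5))
H3 returns (0, (5))
H4 returns [(0, (5))]
= [(0, (5))]

Answer: [(0, (5))]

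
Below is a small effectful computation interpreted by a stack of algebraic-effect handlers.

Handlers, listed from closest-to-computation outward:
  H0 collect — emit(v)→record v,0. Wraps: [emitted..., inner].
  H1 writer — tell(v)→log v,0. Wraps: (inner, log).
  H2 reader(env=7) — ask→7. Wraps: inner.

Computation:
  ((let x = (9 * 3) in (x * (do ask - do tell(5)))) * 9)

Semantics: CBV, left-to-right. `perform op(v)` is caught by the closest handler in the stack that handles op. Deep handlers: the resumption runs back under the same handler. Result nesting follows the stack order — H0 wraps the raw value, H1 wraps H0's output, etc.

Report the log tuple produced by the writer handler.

Answer: (5)

Evaluation trace:
ask @ H2 ⇒ 7
tell(5) @ H1 ⇒ log+=5
H0 returns [1701]
H1 returns ([1701], (5))
H2 returns ([1701], (5))
= ([1701], (5))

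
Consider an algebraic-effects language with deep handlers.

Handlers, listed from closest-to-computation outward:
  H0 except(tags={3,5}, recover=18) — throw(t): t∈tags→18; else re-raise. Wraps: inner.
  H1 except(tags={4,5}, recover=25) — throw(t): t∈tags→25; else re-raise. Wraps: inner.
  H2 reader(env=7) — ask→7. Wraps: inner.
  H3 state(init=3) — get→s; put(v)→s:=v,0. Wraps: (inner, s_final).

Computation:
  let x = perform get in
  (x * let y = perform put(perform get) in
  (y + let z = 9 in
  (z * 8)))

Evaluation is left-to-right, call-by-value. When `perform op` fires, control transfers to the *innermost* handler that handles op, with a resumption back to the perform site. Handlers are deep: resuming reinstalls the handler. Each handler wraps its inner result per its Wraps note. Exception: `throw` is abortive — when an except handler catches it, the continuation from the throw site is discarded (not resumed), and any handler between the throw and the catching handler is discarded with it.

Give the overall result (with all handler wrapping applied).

Evaluation trace:
get @ H3 ⇒ 3
get @ H3 ⇒ 3
put(3) @ H3 ⇒ s:=3
H0 returns 216
H1 returns 216
H2 returns 216
H3 returns (216, 3)
= (216, 3)

Answer: (216, 3)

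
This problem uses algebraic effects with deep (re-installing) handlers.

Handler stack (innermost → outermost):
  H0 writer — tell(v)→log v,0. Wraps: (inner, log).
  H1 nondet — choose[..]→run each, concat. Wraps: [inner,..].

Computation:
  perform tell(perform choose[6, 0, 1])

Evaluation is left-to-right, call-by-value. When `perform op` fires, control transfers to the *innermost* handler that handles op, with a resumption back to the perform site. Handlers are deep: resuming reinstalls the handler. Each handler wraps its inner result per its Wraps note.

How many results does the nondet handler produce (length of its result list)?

Answer: 3

Working:
choose[6, 0, 1] @ H1
  branch[0] choose=6:
    tell(6) @ H0 ⇒ log+=6
    H0 returns (0, (6))
    H1 returns [(0, (6))]
  branch[1] choose=0:
    tell(0) @ H0 ⇒ log+=0
    H0 returns (0, (0))
    H1 returns [(0, (0))]
  branch[2] choose=1:
    tell(1) @ H0 ⇒ log+=1
    H0 returns (0, (1))
    H1 returns [(0, (1))]
= [(0, (6)), (0, (0)), (0, (1))]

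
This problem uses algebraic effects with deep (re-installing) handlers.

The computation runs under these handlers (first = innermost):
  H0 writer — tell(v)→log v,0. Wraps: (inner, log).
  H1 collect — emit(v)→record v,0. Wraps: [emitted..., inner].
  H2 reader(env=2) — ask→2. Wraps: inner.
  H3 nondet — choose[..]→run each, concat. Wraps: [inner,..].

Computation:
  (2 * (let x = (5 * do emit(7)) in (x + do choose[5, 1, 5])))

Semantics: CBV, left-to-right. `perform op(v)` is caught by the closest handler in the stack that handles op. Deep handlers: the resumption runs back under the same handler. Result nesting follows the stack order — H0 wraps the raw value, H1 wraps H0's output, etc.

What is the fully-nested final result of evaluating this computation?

Evaluation trace:
emit(7) @ H1 ⇒ out+=7
choose[5, 1, 5] @ H3
  branch[0] choose=5:
    H0 returns (10, ())
    H1 returns [7, (10, ())]
    H2 returns [7, (10, ())]
    H3 returns [[7, (10, ())]]
  branch[1] choose=1:
    H0 returns (2, ())
    H1 returns [7, (2, ())]
    H2 returns [7, (2, ())]
    H3 returns [[7, (2, ())]]
  branch[2] choose=5:
    H0 returns (10, ())
    H1 returns [7, (10, ())]
    H2 returns [7, (10, ())]
    H3 returns [[7, (10, ())]]
= [[7, (10, ())], [7, (2, ())], [7, (10, ())]]

Answer: [[7, (10, ())], [7, (2, ())], [7, (10, ())]]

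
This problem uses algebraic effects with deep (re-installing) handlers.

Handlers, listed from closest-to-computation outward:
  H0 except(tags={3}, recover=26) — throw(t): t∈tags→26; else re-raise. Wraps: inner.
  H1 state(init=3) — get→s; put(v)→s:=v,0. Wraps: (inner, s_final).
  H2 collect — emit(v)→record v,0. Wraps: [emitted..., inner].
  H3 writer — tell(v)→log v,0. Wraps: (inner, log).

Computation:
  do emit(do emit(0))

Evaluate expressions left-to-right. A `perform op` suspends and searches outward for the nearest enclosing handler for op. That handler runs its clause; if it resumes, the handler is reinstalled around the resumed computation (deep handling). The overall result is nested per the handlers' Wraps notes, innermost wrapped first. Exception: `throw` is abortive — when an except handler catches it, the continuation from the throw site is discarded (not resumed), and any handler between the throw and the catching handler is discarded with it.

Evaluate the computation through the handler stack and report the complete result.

Answer: ([0, 0, (0, 3)], ())

Step-by-step:
emit(0) @ H2 ⇒ out+=0
emit(0) @ H2 ⇒ out+=0
H0 returns 0
H1 returns (0, 3)
H2 returns [0, 0, (0, 3)]
H3 returns ([0, 0, (0, 3)], ())
= ([0, 0, (0, 3)], ())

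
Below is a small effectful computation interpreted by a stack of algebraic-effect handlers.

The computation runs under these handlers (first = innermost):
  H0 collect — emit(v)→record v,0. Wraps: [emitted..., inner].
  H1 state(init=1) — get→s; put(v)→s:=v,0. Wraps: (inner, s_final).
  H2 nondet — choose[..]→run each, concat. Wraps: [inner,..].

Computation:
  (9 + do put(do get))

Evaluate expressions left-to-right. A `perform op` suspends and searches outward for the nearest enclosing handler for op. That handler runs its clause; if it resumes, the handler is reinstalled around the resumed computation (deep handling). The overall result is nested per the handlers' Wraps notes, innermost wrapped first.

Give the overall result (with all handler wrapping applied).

Working:
get @ H1 ⇒ 1
put(1) @ H1 ⇒ s:=1
H0 returns [9]
H1 returns ([9], 1)
H2 returns [([9], 1)]
= [([9], 1)]

Answer: [([9], 1)]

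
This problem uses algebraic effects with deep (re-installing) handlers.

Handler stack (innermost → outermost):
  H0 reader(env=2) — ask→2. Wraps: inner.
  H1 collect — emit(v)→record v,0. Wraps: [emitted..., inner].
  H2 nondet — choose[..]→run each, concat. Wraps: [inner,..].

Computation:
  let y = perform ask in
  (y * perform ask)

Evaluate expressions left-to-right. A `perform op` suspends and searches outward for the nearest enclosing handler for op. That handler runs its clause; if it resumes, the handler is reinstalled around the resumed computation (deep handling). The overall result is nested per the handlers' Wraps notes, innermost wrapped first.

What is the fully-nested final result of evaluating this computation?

Answer: [[4]]

Working:
ask @ H0 ⇒ 2
ask @ H0 ⇒ 2
H0 returns 4
H1 returns [4]
H2 returns [[4]]
= [[4]]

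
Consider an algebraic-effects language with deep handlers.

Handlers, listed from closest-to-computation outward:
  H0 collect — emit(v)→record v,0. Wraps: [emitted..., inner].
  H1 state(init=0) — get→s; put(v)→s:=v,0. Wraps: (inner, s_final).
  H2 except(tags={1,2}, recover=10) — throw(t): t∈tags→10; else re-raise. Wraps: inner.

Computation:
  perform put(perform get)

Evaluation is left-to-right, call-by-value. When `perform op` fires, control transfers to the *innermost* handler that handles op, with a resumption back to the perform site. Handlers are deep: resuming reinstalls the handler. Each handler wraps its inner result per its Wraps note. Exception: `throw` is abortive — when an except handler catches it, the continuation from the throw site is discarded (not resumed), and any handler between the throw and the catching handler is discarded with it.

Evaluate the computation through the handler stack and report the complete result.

Answer: ([0], 0)

Evaluation trace:
get @ H1 ⇒ 0
put(0) @ H1 ⇒ s:=0
H0 returns [0]
H1 returns ([0], 0)
H2 returns ([0], 0)
= ([0], 0)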